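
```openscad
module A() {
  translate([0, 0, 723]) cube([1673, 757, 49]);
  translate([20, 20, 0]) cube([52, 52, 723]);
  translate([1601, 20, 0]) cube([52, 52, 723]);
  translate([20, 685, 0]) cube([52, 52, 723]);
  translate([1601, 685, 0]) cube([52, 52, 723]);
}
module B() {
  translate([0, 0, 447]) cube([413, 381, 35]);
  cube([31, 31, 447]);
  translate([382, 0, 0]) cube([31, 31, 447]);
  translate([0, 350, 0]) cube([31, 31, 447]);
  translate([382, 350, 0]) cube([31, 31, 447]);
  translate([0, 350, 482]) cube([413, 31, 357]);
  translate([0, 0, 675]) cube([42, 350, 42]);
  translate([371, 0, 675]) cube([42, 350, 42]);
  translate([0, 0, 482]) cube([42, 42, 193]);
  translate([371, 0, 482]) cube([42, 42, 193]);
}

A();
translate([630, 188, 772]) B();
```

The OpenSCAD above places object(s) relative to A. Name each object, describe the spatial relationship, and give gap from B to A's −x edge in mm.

The chair's min-x is at 630; the table's min-x is 0; gap = 630 mm.

A is a table. B is a chair. The chair is on top of the table, centred. The gap from the chair to the table's −x edge is 630 mm.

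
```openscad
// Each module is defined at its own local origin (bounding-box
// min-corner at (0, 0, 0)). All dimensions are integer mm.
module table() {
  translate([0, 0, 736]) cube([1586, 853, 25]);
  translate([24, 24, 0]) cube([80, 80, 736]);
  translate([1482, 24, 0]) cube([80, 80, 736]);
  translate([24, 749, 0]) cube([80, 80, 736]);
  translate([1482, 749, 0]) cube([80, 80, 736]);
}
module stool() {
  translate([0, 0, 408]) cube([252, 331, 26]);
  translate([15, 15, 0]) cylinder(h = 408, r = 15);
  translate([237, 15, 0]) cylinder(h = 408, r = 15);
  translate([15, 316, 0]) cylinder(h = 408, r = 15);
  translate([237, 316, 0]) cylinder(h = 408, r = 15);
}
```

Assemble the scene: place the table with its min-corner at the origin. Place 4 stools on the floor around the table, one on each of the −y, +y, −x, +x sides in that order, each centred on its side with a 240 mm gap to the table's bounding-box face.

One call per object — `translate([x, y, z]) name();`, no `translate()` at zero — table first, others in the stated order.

table();
translate([667, -571, 0]) stool();
translate([667, 1093, 0]) stool();
translate([-492, 261, 0]) stool();
translate([1826, 261, 0]) stool();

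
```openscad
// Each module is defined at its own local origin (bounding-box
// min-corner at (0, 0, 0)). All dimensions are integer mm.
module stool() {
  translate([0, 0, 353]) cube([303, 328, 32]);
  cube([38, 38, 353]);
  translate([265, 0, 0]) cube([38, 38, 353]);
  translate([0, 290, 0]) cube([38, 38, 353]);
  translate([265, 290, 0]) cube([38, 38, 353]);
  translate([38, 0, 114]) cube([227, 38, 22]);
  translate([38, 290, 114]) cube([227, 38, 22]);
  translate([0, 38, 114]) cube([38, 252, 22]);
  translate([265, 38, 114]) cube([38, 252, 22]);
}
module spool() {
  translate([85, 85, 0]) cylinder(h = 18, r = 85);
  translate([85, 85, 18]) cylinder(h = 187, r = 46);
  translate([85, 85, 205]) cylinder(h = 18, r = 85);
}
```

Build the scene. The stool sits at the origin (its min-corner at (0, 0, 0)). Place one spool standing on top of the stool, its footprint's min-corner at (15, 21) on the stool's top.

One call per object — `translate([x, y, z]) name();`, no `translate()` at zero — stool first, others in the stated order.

stool();
translate([15, 21, 385]) spool();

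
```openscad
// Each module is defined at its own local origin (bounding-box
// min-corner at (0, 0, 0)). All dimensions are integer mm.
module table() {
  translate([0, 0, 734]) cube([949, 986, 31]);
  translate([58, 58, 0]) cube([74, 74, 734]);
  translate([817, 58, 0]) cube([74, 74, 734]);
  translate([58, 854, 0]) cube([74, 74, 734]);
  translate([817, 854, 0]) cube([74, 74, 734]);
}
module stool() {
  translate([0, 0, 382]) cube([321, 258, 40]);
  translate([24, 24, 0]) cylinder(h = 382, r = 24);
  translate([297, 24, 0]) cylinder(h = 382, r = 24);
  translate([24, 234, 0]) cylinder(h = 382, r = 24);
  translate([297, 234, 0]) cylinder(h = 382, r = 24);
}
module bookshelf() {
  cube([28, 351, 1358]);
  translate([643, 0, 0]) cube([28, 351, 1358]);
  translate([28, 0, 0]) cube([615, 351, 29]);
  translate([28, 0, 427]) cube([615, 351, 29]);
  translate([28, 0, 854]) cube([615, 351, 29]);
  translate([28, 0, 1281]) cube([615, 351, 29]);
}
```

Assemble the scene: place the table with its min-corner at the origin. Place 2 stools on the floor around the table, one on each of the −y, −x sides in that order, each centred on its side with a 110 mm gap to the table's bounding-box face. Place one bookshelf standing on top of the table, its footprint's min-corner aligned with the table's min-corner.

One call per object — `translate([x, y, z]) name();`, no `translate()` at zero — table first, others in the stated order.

table();
translate([314, -368, 0]) stool();
translate([-431, 364, 0]) stool();
translate([0, 0, 765]) bookshelf();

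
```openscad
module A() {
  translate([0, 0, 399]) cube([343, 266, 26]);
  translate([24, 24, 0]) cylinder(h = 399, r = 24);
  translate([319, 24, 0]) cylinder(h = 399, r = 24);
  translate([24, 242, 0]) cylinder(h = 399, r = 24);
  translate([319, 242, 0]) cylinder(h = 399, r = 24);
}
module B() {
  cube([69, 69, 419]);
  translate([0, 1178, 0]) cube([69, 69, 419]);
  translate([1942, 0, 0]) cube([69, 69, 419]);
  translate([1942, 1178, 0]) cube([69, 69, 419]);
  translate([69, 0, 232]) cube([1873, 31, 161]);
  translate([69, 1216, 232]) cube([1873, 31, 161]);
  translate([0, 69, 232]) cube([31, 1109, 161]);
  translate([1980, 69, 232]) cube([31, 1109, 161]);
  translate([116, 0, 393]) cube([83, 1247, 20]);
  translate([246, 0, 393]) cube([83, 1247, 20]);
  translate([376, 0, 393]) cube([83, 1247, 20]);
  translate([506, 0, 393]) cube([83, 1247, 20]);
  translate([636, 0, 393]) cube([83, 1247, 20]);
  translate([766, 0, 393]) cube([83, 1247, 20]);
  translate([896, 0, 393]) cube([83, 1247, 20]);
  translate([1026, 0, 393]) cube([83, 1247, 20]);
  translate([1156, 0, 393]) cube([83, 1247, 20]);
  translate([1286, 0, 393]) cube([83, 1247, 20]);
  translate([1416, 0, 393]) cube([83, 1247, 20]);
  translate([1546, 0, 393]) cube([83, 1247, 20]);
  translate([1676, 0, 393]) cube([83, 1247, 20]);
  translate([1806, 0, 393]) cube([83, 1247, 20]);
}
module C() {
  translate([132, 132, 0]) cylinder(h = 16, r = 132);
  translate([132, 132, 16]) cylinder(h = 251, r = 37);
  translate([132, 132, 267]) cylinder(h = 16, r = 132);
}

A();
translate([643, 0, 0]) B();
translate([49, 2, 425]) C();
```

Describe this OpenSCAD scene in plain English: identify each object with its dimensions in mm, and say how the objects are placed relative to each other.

A is a four-legged stool. The seat is 343×266 mm, 26 mm thick, top at z = 425 mm. It stands on four round legs, each 48 mm in diameter, from z = 0 to the seat underside, each leg's axis is inset half a diameter from the nearest pair of seat edges (so the leg's bounding box is flush with the corner).

B is a bed frame 2011 mm long (x) by 1247 mm wide (y). Four 69×69 mm corner posts, 419 mm tall, at the corners of the footprint. Four rails of 31 mm thickness and 161 mm height run between adjacent posts with their undersides at z = 232 mm, their outer faces flush with the outside of the frame (the two x-running rails run between the posts' inner faces; the two y-running rails run between the posts' inner faces). 14 slats, each 83 mm wide (x) and 20 mm thick, lie across the top of the two x-running rails, running the full 1247 mm width of the frame in y; the slats are evenly spaced along x between the inner faces of the end posts with equal gaps (rounded down to the nearest mm) at the −x end and between each pair — any rounding remainder accumulates at the +x end.

C is a spool: two coaxial disc flanges of radius 132 mm and thickness 16 mm, joined by a core cylinder of radius 37 mm and height 251 mm. The lower flange rests on z = 0 and the three cylinders share a vertical axis.

The bed frame is on the floor beside the stool on its +x side. The spool is on top of the stool.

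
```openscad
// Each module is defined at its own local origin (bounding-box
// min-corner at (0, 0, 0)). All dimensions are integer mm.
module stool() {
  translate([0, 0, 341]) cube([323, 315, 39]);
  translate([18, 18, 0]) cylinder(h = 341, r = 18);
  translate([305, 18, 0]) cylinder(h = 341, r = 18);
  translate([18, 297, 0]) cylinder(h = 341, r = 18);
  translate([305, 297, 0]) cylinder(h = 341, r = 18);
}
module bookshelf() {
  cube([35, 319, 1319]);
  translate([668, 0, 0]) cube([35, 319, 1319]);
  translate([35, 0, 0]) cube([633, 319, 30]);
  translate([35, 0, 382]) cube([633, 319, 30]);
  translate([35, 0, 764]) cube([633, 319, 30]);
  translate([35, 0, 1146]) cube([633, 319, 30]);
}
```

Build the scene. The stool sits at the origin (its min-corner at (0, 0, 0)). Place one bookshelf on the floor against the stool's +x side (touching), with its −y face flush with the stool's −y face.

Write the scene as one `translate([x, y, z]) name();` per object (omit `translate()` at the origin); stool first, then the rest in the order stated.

stool();
translate([323, 0, 0]) bookshelf();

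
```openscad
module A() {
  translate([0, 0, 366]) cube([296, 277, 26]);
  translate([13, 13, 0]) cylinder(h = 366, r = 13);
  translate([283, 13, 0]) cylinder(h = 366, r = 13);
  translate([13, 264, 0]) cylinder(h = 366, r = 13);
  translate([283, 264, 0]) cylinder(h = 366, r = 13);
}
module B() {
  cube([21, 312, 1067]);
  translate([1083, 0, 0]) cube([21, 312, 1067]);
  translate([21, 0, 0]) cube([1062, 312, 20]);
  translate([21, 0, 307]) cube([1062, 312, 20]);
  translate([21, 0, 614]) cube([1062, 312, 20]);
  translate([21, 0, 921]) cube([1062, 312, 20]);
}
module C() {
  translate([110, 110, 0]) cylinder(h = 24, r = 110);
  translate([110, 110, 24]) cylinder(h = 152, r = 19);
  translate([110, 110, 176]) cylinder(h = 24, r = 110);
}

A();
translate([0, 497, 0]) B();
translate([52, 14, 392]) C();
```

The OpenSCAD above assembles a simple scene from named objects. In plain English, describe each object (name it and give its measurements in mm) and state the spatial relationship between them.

A is a simple wooden stool: a rectangular seat 296 mm (x) by 277 mm (y), 26 mm thick, top face at z = 392 mm, on four round legs, each 26 mm in diameter. The legs rest on z = 0, each leg's axis is inset half a diameter from the nearest pair of seat edges (so the leg's bounding box is flush with the corner).

B is a bookshelf 1104 mm wide overall, 312 mm deep and 1067 mm tall. The two sides are 21 mm thick vertical panels. 4 horizontal shelves of 20 mm thickness span between the inner faces of the sides; the lowest shelf sits on the floor and shelves are stacked with a clear vertical gap of 287 mm between each pair.

C is a spool: two coaxial disc flanges of radius 110 mm and thickness 24 mm, joined by a core cylinder of radius 19 mm and height 152 mm. The lower flange rests on z = 0 and the three cylinders share a vertical axis.

The bookshelf is on the floor beside the stool on its +y side. The spool is on top of the stool.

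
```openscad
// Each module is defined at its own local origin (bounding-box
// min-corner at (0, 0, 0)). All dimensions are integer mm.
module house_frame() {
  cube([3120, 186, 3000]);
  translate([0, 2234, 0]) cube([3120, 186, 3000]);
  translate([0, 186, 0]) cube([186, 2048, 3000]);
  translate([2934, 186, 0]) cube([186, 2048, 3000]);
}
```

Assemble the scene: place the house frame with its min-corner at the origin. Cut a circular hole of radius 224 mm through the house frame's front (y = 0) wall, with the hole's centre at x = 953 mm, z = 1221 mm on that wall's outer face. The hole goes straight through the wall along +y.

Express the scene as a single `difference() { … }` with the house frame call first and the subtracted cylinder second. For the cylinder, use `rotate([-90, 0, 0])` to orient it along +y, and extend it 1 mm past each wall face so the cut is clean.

difference() {
  house_frame();
  translate([953, -1, 1221]) rotate([-90, 0, 0]) cylinder(h = 188, r = 224);
}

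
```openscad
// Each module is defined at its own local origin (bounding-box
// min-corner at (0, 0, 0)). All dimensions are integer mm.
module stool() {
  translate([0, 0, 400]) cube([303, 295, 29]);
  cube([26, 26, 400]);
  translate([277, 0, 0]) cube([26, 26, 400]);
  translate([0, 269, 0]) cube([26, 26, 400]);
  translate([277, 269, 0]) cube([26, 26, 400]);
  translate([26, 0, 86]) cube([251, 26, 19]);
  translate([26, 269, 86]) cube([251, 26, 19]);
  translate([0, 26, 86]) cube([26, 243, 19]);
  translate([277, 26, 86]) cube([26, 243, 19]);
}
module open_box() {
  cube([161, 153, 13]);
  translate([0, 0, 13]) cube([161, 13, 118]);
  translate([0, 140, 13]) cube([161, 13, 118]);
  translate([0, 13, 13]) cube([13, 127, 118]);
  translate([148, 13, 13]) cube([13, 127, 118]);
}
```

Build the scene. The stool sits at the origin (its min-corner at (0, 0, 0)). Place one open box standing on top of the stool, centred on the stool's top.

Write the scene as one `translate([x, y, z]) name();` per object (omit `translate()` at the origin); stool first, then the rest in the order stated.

stool();
translate([71, 71, 429]) open_box();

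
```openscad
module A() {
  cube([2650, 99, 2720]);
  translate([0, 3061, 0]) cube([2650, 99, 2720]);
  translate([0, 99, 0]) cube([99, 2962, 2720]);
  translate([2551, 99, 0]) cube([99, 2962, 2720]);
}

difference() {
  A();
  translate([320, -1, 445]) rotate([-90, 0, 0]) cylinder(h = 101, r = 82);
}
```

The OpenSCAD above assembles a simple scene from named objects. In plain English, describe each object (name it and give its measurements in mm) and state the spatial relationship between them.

A is a box-shaped house frame (walls only): outside footprint 2650×3160 mm, wall height 2720 mm, wall thickness 99 mm. The two y-facing walls run the full x-width; the two x-facing walls fit between the inner faces of the y-facing walls.

The house frame has a circular hole of radius 82 mm through its front wall, centred at (x = 320, z = 445).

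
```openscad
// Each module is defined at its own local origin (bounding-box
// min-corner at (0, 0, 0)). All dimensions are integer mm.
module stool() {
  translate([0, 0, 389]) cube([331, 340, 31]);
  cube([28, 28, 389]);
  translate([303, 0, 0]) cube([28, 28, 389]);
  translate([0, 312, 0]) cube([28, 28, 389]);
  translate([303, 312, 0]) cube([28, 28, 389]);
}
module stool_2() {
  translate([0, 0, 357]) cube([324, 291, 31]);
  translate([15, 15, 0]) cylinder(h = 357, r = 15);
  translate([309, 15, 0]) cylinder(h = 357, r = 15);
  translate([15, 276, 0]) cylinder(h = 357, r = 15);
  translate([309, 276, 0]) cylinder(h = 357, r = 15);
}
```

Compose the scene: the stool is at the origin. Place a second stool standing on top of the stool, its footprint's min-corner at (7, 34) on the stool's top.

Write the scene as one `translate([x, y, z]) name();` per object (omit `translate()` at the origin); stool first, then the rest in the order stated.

stool();
translate([7, 34, 420]) stool_2();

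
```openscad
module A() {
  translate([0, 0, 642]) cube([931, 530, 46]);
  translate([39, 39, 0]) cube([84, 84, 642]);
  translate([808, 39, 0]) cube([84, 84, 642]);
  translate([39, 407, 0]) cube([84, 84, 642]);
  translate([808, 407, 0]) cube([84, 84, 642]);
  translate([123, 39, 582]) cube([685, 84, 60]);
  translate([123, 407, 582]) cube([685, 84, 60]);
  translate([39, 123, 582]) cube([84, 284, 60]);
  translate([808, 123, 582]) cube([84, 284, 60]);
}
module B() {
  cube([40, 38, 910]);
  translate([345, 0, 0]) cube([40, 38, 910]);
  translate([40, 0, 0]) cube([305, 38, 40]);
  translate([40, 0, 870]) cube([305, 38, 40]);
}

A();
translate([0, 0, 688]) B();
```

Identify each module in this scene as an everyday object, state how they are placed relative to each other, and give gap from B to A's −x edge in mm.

The picture frame's min-x is at 0; the table's min-x is 0; gap = 0 mm.

A is a table. B is a picture frame. The picture frame is on top of the table. The gap from the picture frame to the table's −x edge is 0 mm.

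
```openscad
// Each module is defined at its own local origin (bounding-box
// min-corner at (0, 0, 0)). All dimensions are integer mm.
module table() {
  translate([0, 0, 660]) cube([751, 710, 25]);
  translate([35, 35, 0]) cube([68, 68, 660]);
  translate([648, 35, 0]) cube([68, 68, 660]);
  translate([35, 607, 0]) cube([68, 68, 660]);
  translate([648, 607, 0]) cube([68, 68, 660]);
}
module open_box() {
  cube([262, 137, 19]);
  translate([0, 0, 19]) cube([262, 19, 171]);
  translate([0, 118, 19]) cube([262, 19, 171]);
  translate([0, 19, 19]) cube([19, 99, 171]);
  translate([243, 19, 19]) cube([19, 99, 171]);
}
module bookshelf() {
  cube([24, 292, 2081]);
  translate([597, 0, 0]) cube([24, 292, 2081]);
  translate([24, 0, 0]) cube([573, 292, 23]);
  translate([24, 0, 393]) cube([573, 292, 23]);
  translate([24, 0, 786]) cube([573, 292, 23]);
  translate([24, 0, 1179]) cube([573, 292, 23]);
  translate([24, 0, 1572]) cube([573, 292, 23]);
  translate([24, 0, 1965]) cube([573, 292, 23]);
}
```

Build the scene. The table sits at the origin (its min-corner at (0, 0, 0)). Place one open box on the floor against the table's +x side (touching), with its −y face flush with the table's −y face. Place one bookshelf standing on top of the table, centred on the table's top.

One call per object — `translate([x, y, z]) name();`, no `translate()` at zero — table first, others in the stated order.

table();
translate([751, 0, 0]) open_box();
translate([65, 209, 685]) bookshelf();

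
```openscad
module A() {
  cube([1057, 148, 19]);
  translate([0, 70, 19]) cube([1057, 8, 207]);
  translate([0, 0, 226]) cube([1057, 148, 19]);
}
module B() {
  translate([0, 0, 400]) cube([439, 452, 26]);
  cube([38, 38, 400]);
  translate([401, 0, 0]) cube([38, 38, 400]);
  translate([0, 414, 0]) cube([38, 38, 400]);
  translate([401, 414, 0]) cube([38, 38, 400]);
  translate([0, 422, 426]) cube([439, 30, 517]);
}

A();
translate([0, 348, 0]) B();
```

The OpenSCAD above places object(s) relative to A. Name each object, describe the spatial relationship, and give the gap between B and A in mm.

A is an I-beam. B is a chair. The chair is on the floor beside the I-beam on its +y side. The gap between the chair and the I-beam is 200 mm.

The chair's nearest face is 200 mm from the I-beam's +y face.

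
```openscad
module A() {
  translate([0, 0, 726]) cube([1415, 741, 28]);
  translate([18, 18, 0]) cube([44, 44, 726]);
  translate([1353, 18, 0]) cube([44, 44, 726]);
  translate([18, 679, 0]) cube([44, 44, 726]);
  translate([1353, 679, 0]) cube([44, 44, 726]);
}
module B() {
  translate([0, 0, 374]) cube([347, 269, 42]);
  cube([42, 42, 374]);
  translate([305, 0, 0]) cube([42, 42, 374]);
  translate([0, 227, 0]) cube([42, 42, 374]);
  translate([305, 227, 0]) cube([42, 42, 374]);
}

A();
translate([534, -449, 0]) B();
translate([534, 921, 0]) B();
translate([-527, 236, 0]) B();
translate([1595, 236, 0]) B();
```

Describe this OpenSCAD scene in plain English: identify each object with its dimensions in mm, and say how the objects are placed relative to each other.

A is a rectangular dining table. The top is 1415×741×28 mm with its upper surface at z = 754 mm. It stands on four 44×44 mm square legs, each inset 18 mm from the nearest pair of top edges, running from the floor to the underside of the top.

B is a four-legged stool. The seat is 347×269 mm, 42 mm thick, top at z = 416 mm. It stands on four square legs, each 42×42 mm in cross-section, from z = 0 to the seat underside, each flush with a corner of the seat.

Four stools sit around the table at the −y, +y, −x, +x sides.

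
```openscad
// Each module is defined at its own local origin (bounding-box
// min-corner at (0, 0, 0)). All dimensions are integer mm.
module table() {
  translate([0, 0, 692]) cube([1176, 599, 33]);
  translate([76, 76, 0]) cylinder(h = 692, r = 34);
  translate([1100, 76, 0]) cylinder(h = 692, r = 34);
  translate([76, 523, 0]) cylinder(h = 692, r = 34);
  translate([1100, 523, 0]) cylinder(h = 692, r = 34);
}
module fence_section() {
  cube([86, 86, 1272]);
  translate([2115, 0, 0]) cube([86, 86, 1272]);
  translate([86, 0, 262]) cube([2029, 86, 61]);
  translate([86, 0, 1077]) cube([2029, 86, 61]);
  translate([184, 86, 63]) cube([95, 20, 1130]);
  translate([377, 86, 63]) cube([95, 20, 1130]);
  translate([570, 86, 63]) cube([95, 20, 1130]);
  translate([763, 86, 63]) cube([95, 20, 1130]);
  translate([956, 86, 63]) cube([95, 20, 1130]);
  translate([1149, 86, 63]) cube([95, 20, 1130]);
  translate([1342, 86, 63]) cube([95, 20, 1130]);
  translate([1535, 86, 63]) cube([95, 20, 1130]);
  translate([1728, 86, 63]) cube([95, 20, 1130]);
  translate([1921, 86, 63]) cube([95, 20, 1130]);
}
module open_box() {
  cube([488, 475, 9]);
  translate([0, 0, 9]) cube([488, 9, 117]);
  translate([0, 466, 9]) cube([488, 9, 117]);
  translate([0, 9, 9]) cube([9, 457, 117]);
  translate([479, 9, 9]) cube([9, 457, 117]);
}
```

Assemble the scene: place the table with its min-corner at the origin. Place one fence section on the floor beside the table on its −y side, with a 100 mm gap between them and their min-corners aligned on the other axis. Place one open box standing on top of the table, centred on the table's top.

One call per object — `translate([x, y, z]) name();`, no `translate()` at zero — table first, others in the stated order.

table();
translate([0, -206, 0]) fence_section();
translate([344, 62, 725]) open_box();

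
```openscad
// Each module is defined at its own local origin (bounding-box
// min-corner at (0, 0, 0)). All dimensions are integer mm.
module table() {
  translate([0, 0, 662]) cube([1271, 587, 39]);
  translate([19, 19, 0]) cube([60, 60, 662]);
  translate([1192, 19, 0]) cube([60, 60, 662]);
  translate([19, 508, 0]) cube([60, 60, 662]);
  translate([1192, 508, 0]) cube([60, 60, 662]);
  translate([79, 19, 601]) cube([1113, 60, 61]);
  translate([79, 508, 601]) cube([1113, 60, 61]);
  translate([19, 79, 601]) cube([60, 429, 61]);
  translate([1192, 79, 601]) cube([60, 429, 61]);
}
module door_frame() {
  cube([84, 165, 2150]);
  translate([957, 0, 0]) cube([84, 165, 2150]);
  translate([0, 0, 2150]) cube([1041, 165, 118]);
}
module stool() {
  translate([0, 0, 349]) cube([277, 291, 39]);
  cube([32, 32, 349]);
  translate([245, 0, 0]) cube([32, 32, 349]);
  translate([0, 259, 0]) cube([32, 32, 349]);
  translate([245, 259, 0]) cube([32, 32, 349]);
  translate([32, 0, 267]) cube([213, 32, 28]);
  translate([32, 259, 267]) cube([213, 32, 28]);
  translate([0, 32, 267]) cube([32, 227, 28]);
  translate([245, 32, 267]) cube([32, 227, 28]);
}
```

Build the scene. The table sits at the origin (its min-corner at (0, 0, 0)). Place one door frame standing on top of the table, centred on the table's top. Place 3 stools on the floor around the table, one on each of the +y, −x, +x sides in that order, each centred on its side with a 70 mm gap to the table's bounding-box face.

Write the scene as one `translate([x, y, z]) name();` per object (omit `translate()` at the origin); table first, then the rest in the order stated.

table();
translate([115, 211, 701]) door_frame();
translate([497, 657, 0]) stool();
translate([-347, 148, 0]) stool();
translate([1341, 148, 0]) stool();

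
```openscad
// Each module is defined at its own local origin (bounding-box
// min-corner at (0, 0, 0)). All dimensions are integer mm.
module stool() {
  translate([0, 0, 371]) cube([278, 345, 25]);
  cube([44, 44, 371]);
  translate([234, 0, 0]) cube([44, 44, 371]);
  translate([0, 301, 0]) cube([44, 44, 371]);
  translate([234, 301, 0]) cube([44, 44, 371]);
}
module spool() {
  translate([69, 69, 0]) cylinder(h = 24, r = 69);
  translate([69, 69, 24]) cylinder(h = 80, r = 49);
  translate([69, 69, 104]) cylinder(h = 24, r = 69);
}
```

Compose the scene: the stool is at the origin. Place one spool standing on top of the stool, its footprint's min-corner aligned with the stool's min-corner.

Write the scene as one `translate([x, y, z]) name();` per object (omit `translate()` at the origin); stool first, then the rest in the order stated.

stool();
translate([0, 0, 396]) spool();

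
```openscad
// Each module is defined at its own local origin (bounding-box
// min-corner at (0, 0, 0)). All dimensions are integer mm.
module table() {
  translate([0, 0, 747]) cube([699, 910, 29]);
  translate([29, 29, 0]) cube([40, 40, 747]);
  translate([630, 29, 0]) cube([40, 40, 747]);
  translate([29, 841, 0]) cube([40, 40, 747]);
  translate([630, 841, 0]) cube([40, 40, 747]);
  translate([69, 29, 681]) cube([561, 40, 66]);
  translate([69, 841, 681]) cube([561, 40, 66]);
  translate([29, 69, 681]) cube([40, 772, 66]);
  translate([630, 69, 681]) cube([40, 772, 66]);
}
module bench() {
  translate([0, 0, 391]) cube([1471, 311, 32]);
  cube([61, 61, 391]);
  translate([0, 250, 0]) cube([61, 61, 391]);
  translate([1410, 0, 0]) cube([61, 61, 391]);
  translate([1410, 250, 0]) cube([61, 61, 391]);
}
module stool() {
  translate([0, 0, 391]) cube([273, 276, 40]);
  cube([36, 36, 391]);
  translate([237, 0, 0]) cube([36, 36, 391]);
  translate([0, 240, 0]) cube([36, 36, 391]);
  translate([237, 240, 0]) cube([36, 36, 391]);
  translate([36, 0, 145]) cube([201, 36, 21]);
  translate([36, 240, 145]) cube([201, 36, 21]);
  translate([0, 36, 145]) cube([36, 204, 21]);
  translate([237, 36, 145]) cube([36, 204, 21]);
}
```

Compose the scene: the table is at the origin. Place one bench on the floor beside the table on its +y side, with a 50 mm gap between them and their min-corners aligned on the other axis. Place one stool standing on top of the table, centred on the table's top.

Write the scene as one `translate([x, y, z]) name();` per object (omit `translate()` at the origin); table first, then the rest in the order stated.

table();
translate([0, 960, 0]) bench();
translate([213, 317, 776]) stool();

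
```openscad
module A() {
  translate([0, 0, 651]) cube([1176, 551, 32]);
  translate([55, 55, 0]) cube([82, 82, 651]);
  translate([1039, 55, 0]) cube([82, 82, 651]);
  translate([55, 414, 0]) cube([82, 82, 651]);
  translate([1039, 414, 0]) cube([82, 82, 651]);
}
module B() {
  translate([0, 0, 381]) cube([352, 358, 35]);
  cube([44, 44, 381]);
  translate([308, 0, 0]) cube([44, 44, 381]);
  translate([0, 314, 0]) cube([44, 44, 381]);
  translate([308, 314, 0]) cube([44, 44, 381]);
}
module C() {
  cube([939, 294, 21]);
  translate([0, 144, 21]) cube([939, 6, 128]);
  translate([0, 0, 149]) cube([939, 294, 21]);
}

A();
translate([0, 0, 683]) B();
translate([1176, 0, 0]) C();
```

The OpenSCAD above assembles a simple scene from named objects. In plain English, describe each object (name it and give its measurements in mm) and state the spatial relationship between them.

A is a rectangular dining table. The top is 1176×551×32 mm with its upper surface at z = 683 mm. It stands on four 82×82 mm square legs, each inset 55 mm from the nearest pair of top edges, running from the floor to the underside of the top.

B is a four-legged stool. The seat is a 352×358×35 mm slab whose top surface is at z = 416 mm; four square legs, each 44×44 mm in cross-section, run from the floor (z = 0) to the underside of the seat, each flush with a corner of the seat.

C is an I-beam lying along x, 939 mm long. Overall section height 170 mm. Two flanges 294 mm wide (y) and 21 mm thick, one on the floor and one at the top; a web 6 mm thick runs between them, centred on the flange width.

The stool is on top of the table. The I-beam is against the table's +x side, with their −y faces flush.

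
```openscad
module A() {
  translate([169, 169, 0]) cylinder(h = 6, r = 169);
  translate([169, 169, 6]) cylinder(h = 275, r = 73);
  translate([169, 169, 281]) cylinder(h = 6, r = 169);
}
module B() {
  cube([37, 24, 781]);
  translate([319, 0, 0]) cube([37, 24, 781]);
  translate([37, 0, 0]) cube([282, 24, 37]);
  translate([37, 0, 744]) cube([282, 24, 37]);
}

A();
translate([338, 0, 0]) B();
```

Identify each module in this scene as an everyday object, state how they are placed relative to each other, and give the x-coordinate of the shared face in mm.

The spool's +x face and the picture frame's −x face are both at x = 338 mm.

A is a spool. B is a picture frame. The picture frame is against the spool's +x side, with their −y faces flush. The x-coordinate of the shared face is 338 mm.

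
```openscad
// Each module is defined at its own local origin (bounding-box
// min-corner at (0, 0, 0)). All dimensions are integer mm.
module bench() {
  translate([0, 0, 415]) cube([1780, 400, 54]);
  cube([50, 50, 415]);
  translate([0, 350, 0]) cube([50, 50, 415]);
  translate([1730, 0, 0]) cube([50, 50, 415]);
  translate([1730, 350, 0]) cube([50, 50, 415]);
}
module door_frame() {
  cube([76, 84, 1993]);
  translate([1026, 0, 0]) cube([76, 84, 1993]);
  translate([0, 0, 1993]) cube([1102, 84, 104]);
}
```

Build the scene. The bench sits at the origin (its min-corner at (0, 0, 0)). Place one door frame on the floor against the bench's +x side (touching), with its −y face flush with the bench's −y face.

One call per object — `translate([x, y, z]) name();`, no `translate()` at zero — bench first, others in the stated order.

bench();
translate([1780, 0, 0]) door_frame();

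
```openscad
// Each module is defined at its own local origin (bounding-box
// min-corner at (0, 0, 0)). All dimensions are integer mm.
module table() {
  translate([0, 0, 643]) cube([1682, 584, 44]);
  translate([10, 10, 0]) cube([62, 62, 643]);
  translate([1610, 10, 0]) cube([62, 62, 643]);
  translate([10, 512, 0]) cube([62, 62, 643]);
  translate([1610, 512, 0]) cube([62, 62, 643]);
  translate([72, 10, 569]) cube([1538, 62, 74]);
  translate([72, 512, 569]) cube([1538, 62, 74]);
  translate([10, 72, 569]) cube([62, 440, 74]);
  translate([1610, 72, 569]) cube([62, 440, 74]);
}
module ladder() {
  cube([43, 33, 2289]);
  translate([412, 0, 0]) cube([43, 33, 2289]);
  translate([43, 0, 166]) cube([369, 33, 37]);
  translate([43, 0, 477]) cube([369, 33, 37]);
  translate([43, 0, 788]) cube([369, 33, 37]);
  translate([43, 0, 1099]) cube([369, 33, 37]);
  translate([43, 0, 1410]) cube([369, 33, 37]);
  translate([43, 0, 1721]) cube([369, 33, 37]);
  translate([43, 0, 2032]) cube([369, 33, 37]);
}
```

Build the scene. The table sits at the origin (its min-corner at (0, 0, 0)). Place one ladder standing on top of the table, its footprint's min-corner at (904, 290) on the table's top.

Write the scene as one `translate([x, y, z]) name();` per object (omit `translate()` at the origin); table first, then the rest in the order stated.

table();
translate([904, 290, 687]) ladder();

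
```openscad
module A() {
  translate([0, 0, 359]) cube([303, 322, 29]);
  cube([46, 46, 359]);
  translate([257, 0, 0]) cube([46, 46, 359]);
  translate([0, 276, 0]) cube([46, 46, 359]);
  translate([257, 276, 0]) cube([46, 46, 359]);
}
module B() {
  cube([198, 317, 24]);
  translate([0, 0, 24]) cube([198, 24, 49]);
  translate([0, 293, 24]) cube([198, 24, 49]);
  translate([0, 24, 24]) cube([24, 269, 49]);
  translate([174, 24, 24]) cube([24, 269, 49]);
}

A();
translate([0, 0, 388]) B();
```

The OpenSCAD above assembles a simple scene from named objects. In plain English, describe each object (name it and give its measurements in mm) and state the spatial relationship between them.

A is a four-legged stool. The seat is 303×322 mm, 29 mm thick, top at z = 388 mm. It stands on four square legs, each 46×46 mm in cross-section, from z = 0 to the seat underside, each flush with a corner of the seat.

B is an open-topped rectangular box: outside dimensions 198×317×73 mm, with a uniform wall and base thickness of 24 mm. The base is a full 198×317 slab on the floor; four walls sit on top of the base. The front and back walls (the −y and +y sides) span the full width; the two side walls fit between them.

The open box is on top of the stool.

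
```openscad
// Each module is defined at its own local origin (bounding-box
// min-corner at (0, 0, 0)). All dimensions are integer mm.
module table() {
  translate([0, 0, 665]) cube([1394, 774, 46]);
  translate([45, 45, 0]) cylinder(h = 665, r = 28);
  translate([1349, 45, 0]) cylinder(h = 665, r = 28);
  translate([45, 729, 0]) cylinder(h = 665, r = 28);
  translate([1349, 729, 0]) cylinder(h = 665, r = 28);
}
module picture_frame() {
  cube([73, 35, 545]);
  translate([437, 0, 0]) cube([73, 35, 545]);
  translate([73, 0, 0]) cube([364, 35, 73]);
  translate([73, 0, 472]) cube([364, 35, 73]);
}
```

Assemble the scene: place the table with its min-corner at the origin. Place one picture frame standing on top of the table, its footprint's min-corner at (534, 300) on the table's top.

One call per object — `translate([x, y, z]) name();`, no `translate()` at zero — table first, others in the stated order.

table();
translate([534, 300, 711]) picture_frame();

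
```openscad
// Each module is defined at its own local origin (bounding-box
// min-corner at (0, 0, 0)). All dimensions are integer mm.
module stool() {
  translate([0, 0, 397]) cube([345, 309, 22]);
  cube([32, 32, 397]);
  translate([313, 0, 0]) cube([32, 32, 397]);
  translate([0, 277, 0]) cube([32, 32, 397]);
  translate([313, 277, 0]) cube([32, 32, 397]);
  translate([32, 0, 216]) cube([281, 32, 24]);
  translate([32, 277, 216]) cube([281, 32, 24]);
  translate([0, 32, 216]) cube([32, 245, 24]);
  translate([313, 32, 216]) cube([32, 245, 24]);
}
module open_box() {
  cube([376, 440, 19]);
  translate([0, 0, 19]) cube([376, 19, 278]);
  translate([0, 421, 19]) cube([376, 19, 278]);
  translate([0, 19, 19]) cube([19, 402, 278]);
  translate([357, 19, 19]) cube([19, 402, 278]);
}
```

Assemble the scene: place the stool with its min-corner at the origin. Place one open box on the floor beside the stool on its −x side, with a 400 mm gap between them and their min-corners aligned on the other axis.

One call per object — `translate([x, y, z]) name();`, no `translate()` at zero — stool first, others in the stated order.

stool();
translate([-776, 0, 0]) open_box();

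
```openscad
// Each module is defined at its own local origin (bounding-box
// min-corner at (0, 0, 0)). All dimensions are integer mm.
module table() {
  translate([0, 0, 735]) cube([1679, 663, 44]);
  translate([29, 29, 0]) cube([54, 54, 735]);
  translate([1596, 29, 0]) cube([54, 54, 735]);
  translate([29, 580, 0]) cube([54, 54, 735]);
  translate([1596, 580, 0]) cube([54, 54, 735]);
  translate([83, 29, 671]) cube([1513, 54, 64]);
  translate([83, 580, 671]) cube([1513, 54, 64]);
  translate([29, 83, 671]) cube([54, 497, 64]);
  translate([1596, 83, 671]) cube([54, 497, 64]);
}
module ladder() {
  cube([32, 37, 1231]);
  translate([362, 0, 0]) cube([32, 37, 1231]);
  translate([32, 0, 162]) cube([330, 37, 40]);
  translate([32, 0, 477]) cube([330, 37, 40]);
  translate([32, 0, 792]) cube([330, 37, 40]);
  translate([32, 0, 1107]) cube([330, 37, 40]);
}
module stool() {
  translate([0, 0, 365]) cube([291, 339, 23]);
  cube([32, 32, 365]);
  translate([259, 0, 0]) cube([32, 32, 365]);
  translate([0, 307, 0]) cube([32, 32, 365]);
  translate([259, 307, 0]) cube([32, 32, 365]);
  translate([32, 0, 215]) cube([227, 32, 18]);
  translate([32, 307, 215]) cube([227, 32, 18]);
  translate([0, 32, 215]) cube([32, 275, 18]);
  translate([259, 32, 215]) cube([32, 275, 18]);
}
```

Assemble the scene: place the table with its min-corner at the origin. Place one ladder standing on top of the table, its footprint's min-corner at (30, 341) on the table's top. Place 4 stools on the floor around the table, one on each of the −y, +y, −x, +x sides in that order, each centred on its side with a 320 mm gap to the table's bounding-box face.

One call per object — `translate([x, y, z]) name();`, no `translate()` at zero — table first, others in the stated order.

table();
translate([30, 341, 779]) ladder();
translate([694, -659, 0]) stool();
translate([694, 983, 0]) stool();
translate([-611, 162, 0]) stool();
translate([1999, 162, 0]) stool();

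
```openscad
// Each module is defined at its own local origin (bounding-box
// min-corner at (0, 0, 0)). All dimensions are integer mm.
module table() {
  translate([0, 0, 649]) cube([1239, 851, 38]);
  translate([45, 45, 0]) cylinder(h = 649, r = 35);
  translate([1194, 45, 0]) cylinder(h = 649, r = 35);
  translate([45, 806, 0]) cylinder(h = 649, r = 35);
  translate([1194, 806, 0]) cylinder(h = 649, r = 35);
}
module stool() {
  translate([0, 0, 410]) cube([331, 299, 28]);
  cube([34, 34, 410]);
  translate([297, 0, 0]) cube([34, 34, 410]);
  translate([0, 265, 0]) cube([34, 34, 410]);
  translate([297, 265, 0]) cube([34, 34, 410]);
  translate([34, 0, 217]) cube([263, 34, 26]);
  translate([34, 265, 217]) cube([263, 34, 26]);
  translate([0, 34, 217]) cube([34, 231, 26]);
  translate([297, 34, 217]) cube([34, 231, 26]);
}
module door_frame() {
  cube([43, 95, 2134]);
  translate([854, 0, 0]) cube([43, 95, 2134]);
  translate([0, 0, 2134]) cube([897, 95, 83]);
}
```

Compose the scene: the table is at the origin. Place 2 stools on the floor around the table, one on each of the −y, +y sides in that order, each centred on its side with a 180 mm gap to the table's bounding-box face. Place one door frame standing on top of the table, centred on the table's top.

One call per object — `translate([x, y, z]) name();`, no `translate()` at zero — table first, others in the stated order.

table();
translate([454, -479, 0]) stool();
translate([454, 1031, 0]) stool();
translate([171, 378, 687]) door_frame();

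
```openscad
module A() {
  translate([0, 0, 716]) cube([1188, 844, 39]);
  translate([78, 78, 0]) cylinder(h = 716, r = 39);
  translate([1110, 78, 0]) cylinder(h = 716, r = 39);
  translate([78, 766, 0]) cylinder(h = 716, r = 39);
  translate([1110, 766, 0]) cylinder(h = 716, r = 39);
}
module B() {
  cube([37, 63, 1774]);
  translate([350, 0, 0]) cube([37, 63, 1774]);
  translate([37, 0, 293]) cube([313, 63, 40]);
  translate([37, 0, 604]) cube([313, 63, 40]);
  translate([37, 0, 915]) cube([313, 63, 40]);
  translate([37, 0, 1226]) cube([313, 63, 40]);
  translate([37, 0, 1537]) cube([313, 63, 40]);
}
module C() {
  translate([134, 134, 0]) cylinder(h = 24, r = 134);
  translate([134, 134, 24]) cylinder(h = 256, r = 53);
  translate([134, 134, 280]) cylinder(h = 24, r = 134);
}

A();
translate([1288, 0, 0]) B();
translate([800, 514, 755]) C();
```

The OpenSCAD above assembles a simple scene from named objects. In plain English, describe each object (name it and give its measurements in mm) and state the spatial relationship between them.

A is a rectangular dining table. The top is 1188×844×39 mm with its upper surface at z = 755 mm. It stands on four round legs of 78 mm diameter, each leg's bounding box inset 39 mm from the nearest pair of top edges, running from the floor to the underside of the top.

B is a wooden ladder with two side rails of 37×63 mm section and 1774 mm height, set 387 mm apart overall. Between them run 5 rectangular rungs (63 mm deep, 40 mm thick), front faces flush with the rails' −y face. The bottom of the first rung is 293 mm above the floor and each subsequent rung is 311 mm higher than the one below.

C is a spool: two coaxial disc flanges of radius 134 mm and thickness 24 mm, joined by a core cylinder of radius 53 mm and height 256 mm. The lower flange rests on z = 0 and the three cylinders share a vertical axis.

The ladder is on the floor beside the table on its +x side. The spool is on top of the table.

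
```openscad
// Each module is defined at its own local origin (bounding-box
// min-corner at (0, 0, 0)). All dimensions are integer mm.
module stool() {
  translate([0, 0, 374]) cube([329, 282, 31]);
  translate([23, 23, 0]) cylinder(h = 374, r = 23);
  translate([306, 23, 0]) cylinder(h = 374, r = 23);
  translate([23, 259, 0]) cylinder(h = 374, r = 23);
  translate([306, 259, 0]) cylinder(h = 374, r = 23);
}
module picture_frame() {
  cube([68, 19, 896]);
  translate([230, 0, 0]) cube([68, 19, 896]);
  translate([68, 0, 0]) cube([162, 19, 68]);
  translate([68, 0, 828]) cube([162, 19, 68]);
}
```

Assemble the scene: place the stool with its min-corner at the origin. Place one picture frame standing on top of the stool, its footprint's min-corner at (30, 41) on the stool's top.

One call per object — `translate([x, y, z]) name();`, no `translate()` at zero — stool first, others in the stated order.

stool();
translate([30, 41, 405]) picture_frame();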